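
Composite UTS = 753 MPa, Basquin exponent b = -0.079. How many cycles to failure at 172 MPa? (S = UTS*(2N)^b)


N = 0.5 * (S/UTS)^(1/b) = 0.5 * (172/753)^(1/-0.079) = 6.5504e+07 cycles

6.5504e+07 cycles


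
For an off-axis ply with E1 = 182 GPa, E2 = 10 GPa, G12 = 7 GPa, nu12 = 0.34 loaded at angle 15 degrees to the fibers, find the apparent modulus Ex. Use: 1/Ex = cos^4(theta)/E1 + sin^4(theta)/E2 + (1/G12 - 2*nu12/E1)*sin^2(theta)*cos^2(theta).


cos^4(15) = 0.870513, sin^4(15) = 0.004487, sin^2(15)*cos^2(15) = 0.0625
1/G12 - 2*nu12/E1 = 1/7 - 2*0.34/182 = 0.139121 GPa^-1
1/Ex = 0.870513/182 + 0.004487/10 + 0.139121*0.0625 = 0.0139268 GPa^-1
Ex = 71.8 GPa

71.8 GPa


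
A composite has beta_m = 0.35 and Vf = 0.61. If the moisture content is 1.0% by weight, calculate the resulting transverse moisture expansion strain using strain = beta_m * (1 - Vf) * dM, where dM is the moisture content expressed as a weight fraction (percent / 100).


dM = 1.0/100 = 0.01
strain = beta_m * (1-Vf) * dM = 0.35 * 0.39 * 0.01 = 0.001365

0.001365


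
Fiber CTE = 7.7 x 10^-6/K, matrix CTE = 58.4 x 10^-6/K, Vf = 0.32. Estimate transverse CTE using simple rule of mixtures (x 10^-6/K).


alpha_2 = alpha_f*Vf + alpha_m*(1-Vf) = 7.7*0.32 + 58.4*0.68 = 42.2 x 10^-6/K

42.2 x 10^-6/K


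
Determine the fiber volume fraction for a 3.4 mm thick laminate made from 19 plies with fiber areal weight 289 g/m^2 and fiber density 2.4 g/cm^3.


Vf = n * FAW / (rho_f * h * 1000) = 19 * 289 / (2.4 * 3.4 * 1000) = 0.6729

0.6729


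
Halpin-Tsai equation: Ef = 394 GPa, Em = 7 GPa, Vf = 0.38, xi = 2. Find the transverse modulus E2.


eta = (Ef/Em - 1)/(Ef/Em + xi) = (56.2857 - 1)/(56.2857 + 2) = 0.9485
E2 = Em*(1+xi*eta*Vf)/(1-eta*Vf) = 18.84 GPa

18.84 GPa


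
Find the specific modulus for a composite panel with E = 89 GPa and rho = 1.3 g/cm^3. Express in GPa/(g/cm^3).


Specific stiffness = E/rho = 89/1.3 = 68.5 GPa/(g/cm^3)

68.5 GPa/(g/cm^3)


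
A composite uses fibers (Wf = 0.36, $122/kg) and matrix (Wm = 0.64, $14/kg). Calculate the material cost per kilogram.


Cost = cost_f*Wf + cost_m*Wm = 122*0.36 + 14*0.64 = $52.88/kg

$52.88/kg


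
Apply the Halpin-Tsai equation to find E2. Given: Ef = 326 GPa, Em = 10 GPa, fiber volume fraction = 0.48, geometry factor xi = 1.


eta = (Ef/Em - 1)/(Ef/Em + xi) = (32.6 - 1)/(32.6 + 1) = 0.9405
E2 = Em*(1+xi*eta*Vf)/(1-eta*Vf) = 26.46 GPa

26.46 GPa


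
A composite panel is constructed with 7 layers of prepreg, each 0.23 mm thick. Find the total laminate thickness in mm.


h = n * t_ply = 7 * 0.23 = 1.61 mm

1.61 mm


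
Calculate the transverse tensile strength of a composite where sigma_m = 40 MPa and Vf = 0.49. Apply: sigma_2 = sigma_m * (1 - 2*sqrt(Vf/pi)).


factor = 1 - 2*sqrt(0.49/pi) = 0.2101
sigma_2 = 40 * 0.2101 = 8.41 MPa

8.41 MPa


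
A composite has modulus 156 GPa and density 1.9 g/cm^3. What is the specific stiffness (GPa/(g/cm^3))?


Specific stiffness = E/rho = 156/1.9 = 82.1 GPa/(g/cm^3)

82.1 GPa/(g/cm^3)


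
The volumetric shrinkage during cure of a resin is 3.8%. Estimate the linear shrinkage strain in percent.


Linear shrinkage ≈ vol_shrink/3 = 3.8/3 = 1.267%

1.267%


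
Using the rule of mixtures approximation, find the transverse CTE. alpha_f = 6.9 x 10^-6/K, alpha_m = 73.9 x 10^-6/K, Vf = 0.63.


alpha_2 = alpha_f*Vf + alpha_m*(1-Vf) = 6.9*0.63 + 73.9*0.37 = 31.7 x 10^-6/K

31.7 x 10^-6/K


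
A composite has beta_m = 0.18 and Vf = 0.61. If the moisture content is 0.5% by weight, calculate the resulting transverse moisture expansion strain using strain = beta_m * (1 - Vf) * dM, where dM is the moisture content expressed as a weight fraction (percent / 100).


dM = 0.5/100 = 0.005
strain = beta_m * (1-Vf) * dM = 0.18 * 0.39 * 0.005 = 0.000351

0.000351


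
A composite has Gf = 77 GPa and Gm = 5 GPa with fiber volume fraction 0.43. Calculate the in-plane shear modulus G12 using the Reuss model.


1/G12 = Vf/Gf + (1-Vf)/Gm = 0.43/77 + 0.57/5
G12 = 8.36 GPa

8.36 GPa


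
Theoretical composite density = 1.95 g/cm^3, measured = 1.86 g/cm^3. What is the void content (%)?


Void% = (rho_theo - rho_actual)/rho_theo * 100 = (1.95 - 1.86)/1.95 * 100 = 4.62%

4.62%


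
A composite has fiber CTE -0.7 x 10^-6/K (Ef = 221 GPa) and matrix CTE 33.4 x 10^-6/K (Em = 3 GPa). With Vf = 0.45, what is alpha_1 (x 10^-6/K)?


E1 = Ef*Vf + Em*(1-Vf) = 101.1
alpha_1 = (alpha_f*Ef*Vf + alpha_m*Em*(1-Vf))/E1 = -0.14 x 10^-6/K

-0.14 x 10^-6/K


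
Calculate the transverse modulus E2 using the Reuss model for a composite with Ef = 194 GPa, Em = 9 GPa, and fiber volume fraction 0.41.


1/E2 = Vf/Ef + (1-Vf)/Em = 0.41/194 + 0.59/9
E2 = 14.78 GPa

14.78 GPa


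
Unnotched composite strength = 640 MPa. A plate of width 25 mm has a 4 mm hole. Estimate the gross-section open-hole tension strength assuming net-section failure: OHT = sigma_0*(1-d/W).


OHT = sigma_0*(1-d/W) = 640*(1-4/25) = 537.6 MPa

537.6 MPa


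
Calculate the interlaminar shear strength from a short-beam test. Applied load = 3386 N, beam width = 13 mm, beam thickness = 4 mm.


ILSS = 3F/(4bh) = 3*3386/(4*13*4) = 48.84 MPa

48.84 MPa


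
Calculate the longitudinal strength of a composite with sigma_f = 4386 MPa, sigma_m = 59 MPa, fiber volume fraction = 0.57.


sigma_1 = sigma_f*Vf + sigma_m*(1-Vf) = 4386*0.57 + 59*0.43 = 2525.4 MPa

2525.4 MPa


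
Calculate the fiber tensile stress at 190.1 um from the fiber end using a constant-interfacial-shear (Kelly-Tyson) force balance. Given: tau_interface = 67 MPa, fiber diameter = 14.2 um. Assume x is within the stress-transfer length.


Force balance: sigma_f * (pi*d^2/4) = tau * (pi*d) * x  ->  sigma_f = 4 * tau * x / d
sigma_f = 4 * 67 * 190.1 / 14.2 = 3587.8 MPa

3587.8 MPa


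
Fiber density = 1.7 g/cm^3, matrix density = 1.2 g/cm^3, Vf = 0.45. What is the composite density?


rho_c = rho_f*Vf + rho_m*(1-Vf) = 1.7*0.45 + 1.2*0.55 = 1.425 g/cm^3

1.425 g/cm^3


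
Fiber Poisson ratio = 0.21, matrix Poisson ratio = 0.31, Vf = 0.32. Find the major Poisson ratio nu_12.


nu_12 = nu_f*Vf + nu_m*(1-Vf) = 0.21*0.32 + 0.31*0.68 = 0.278

0.278


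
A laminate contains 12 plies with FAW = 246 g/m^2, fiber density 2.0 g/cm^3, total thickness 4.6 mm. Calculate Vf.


Vf = n * FAW / (rho_f * h * 1000) = 12 * 246 / (2.0 * 4.6 * 1000) = 0.3209

0.3209


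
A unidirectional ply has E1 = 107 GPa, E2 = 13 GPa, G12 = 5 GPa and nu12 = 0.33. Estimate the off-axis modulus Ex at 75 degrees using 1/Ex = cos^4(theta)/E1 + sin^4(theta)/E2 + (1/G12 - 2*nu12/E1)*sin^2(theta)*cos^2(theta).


cos^4(75) = 0.004487, sin^4(75) = 0.870513, sin^2(75)*cos^2(75) = 0.0625
1/G12 - 2*nu12/E1 = 1/5 - 2*0.33/107 = 0.193832 GPa^-1
1/Ex = 0.004487/107 + 0.870513/13 + 0.193832*0.0625 = 0.0791189 GPa^-1
Ex = 12.64 GPa

12.64 GPa


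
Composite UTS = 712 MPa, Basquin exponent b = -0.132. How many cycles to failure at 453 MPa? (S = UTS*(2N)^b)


N = 0.5 * (S/UTS)^(1/b) = 0.5 * (453/712)^(1/-0.132) = 15.3713 cycles

15.3713 cycles


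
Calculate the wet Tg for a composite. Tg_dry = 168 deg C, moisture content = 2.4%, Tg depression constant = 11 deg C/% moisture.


Tg_wet = Tg_dry - k*moisture = 168 - 11*2.4 = 141.6 deg C

141.6 deg C


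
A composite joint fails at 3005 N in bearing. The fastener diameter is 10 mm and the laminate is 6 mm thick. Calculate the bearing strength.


sigma_br = F/(d*h) = 3005/(10*6) = 50.1 MPa

50.1 MPa


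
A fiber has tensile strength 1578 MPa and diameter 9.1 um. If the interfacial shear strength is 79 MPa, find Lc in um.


Lc = sigma_f * d / (2 * tau_i) = 1578 * 9.1 / (2 * 79) = 90.9 um

90.9 um


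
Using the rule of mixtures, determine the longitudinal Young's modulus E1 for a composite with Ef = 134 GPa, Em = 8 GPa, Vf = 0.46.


E1 = Ef*Vf + Em*(1-Vf) = 134*0.46 + 8*0.54 = 65.96 GPa

65.96 GPa


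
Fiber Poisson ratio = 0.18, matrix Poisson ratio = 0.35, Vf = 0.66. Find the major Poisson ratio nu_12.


nu_12 = nu_f*Vf + nu_m*(1-Vf) = 0.18*0.66 + 0.35*0.34 = 0.2378

0.2378


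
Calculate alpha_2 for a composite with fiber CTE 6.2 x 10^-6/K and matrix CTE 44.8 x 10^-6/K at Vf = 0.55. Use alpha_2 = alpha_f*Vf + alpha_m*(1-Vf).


alpha_2 = alpha_f*Vf + alpha_m*(1-Vf) = 6.2*0.55 + 44.8*0.45 = 23.6 x 10^-6/K

23.6 x 10^-6/K


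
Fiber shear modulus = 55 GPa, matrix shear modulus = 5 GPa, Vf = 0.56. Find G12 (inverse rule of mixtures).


1/G12 = Vf/Gf + (1-Vf)/Gm = 0.56/55 + 0.44/5
G12 = 10.19 GPa

10.19 GPa


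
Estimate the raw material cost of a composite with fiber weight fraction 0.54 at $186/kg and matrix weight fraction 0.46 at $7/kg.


Cost = cost_f*Wf + cost_m*Wm = 186*0.54 + 7*0.46 = $103.66/kg

$103.66/kg


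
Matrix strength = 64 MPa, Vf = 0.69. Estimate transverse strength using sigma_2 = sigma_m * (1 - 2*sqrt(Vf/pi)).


factor = 1 - 2*sqrt(0.69/pi) = 0.0627
sigma_2 = 64 * 0.0627 = 4.01 MPa

4.01 MPa


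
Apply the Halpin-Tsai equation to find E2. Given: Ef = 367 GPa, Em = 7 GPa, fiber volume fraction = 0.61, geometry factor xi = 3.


eta = (Ef/Em - 1)/(Ef/Em + xi) = (52.4286 - 1)/(52.4286 + 3) = 0.9278
E2 = Em*(1+xi*eta*Vf)/(1-eta*Vf) = 43.51 GPa

43.51 GPa


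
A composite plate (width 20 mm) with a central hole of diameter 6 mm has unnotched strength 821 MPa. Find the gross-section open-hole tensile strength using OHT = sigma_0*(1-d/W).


OHT = sigma_0*(1-d/W) = 821*(1-6/20) = 574.7 MPa

574.7 MPa


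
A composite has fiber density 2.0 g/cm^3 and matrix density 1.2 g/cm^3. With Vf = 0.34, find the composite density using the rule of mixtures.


rho_c = rho_f*Vf + rho_m*(1-Vf) = 2.0*0.34 + 1.2*0.66 = 1.472 g/cm^3

1.472 g/cm^3


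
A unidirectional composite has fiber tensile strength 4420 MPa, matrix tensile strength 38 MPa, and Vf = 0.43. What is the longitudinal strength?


sigma_1 = sigma_f*Vf + sigma_m*(1-Vf) = 4420*0.43 + 38*0.57 = 1922.3 MPa

1922.3 MPa


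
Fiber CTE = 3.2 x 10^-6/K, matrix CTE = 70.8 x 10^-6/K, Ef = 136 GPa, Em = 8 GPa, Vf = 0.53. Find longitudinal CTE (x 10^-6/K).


E1 = Ef*Vf + Em*(1-Vf) = 75.84
alpha_1 = (alpha_f*Ef*Vf + alpha_m*Em*(1-Vf))/E1 = 6.55 x 10^-6/K

6.55 x 10^-6/K


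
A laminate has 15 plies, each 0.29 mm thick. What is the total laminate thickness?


h = n * t_ply = 15 * 0.29 = 4.35 mm

4.35 mm


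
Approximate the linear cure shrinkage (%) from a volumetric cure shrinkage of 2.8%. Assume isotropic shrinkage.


Linear shrinkage ≈ vol_shrink/3 = 2.8/3 = 0.933%

0.933%


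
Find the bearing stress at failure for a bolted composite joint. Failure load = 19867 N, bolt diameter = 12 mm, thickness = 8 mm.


sigma_br = F/(d*h) = 19867/(12*8) = 206.9 MPa

206.9 MPa


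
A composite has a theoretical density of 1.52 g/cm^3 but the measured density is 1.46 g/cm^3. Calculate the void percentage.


Void% = (rho_theo - rho_actual)/rho_theo * 100 = (1.52 - 1.46)/1.52 * 100 = 3.95%

3.95%


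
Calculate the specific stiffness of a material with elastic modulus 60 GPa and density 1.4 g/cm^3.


Specific stiffness = E/rho = 60/1.4 = 42.9 GPa/(g/cm^3)

42.9 GPa/(g/cm^3)


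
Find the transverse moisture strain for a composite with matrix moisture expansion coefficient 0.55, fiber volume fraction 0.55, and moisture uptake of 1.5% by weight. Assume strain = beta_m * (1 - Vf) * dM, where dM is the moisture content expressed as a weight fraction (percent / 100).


dM = 1.5/100 = 0.015
strain = beta_m * (1-Vf) * dM = 0.55 * 0.45 * 0.015 = 0.0037125

0.0037125


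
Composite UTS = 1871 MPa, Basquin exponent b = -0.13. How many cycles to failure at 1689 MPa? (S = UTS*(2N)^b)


N = 0.5 * (S/UTS)^(1/b) = 0.5 * (1689/1871)^(1/-0.13) = 1.0986 cycles

1.0986 cycles


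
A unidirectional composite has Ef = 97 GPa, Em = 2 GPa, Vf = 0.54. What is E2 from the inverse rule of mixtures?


1/E2 = Vf/Ef + (1-Vf)/Em = 0.54/97 + 0.46/2
E2 = 4.25 GPa

4.25 GPa


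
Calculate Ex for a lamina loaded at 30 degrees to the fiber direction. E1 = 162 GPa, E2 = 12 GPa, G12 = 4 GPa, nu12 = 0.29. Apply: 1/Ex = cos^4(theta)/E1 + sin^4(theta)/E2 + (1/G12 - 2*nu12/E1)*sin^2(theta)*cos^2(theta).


cos^4(30) = 0.5625, sin^4(30) = 0.0625, sin^2(30)*cos^2(30) = 0.1875
1/G12 - 2*nu12/E1 = 1/4 - 2*0.29/162 = 0.24642 GPa^-1
1/Ex = 0.5625/162 + 0.0625/12 + 0.24642*0.1875 = 0.0548843 GPa^-1
Ex = 18.22 GPa

18.22 GPa


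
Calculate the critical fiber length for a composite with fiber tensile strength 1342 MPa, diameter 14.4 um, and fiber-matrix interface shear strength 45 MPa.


Lc = sigma_f * d / (2 * tau_i) = 1342 * 14.4 / (2 * 45) = 214.7 um

214.7 um


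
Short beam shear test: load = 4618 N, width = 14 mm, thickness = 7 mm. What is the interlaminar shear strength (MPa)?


ILSS = 3F/(4bh) = 3*4618/(4*14*7) = 35.34 MPa

35.34 MPa


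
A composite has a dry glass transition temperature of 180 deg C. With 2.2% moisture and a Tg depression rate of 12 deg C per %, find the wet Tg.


Tg_wet = Tg_dry - k*moisture = 180 - 12*2.2 = 153.6 deg C

153.6 deg C


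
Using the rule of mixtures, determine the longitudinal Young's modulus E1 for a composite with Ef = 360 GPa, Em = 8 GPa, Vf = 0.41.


E1 = Ef*Vf + Em*(1-Vf) = 360*0.41 + 8*0.59 = 152.32 GPa

152.32 GPa


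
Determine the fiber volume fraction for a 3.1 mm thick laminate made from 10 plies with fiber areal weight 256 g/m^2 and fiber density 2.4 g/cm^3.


Vf = n * FAW / (rho_f * h * 1000) = 10 * 256 / (2.4 * 3.1 * 1000) = 0.3441

0.3441


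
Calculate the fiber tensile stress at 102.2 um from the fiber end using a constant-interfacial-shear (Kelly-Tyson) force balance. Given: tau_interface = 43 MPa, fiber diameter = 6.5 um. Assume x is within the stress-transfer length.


Force balance: sigma_f * (pi*d^2/4) = tau * (pi*d) * x  ->  sigma_f = 4 * tau * x / d
sigma_f = 4 * 43 * 102.2 / 6.5 = 2704.4 MPa

2704.4 MPa


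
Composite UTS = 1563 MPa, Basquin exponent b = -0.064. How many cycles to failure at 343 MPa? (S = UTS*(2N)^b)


N = 0.5 * (S/UTS)^(1/b) = 0.5 * (343/1563)^(1/-0.064) = 9.7861e+09 cycles

9.7861e+09 cycles


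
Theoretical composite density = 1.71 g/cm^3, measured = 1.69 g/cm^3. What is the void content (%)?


Void% = (rho_theo - rho_actual)/rho_theo * 100 = (1.71 - 1.69)/1.71 * 100 = 1.17%

1.17%


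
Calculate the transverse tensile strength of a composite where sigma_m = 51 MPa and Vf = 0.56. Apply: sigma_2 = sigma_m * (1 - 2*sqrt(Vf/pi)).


factor = 1 - 2*sqrt(0.56/pi) = 0.1556
sigma_2 = 51 * 0.1556 = 7.94 MPa

7.94 MPa


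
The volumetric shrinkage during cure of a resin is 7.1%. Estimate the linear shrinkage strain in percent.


Linear shrinkage ≈ vol_shrink/3 = 7.1/3 = 2.367%

2.367%


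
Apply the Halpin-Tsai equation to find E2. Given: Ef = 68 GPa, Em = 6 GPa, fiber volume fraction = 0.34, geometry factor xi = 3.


eta = (Ef/Em - 1)/(Ef/Em + xi) = (11.3333 - 1)/(11.3333 + 3) = 0.7209
E2 = Em*(1+xi*eta*Vf)/(1-eta*Vf) = 13.79 GPa

13.79 GPa


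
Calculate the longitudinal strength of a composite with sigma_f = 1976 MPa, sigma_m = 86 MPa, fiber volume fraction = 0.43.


sigma_1 = sigma_f*Vf + sigma_m*(1-Vf) = 1976*0.43 + 86*0.57 = 898.7 MPa

898.7 MPa


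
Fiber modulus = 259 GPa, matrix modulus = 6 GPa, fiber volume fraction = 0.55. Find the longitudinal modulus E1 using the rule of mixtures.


E1 = Ef*Vf + Em*(1-Vf) = 259*0.55 + 6*0.45 = 145.15 GPa

145.15 GPa


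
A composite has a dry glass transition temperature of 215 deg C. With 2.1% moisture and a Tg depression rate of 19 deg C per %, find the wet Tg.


Tg_wet = Tg_dry - k*moisture = 215 - 19*2.1 = 175.1 deg C

175.1 deg C


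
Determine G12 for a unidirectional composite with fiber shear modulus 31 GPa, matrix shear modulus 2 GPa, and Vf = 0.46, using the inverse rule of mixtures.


1/G12 = Vf/Gf + (1-Vf)/Gm = 0.46/31 + 0.54/2
G12 = 3.51 GPa

3.51 GPa


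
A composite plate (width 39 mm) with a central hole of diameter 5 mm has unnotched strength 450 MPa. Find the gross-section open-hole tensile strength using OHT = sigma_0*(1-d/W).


OHT = sigma_0*(1-d/W) = 450*(1-5/39) = 392.3 MPa

392.3 MPa


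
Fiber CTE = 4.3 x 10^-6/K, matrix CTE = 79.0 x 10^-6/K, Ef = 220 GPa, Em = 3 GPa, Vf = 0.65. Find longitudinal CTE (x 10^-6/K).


E1 = Ef*Vf + Em*(1-Vf) = 144.05
alpha_1 = (alpha_f*Ef*Vf + alpha_m*Em*(1-Vf))/E1 = 4.84 x 10^-6/K

4.84 x 10^-6/K


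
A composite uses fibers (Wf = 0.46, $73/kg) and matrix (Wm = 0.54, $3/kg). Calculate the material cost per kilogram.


Cost = cost_f*Wf + cost_m*Wm = 73*0.46 + 3*0.54 = $35.2/kg

$35.2/kg


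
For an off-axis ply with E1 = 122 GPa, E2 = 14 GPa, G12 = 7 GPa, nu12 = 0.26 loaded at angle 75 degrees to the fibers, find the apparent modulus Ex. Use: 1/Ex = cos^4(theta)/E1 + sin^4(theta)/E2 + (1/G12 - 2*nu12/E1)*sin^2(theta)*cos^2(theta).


cos^4(75) = 0.004487, sin^4(75) = 0.870513, sin^2(75)*cos^2(75) = 0.0625
1/G12 - 2*nu12/E1 = 1/7 - 2*0.26/122 = 0.138595 GPa^-1
1/Ex = 0.004487/122 + 0.870513/14 + 0.138595*0.0625 = 0.0708784 GPa^-1
Ex = 14.11 GPa

14.11 GPa


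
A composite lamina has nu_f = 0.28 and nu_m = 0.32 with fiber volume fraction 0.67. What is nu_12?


nu_12 = nu_f*Vf + nu_m*(1-Vf) = 0.28*0.67 + 0.32*0.33 = 0.2932

0.2932


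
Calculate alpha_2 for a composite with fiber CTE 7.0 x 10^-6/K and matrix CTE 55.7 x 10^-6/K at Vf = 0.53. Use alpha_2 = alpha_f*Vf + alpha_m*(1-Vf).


alpha_2 = alpha_f*Vf + alpha_m*(1-Vf) = 7.0*0.53 + 55.7*0.47 = 29.9 x 10^-6/K

29.9 x 10^-6/K


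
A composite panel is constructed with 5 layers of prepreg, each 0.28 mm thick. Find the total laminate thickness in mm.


h = n * t_ply = 5 * 0.28 = 1.4 mm

1.4 mm


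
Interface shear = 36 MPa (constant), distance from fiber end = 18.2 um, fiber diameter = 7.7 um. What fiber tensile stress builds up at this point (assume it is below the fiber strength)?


Force balance: sigma_f * (pi*d^2/4) = tau * (pi*d) * x  ->  sigma_f = 4 * tau * x / d
sigma_f = 4 * 36 * 18.2 / 7.7 = 340.4 MPa

340.4 MPa


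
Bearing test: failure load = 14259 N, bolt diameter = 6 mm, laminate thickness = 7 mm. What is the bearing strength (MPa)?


sigma_br = F/(d*h) = 14259/(6*7) = 339.5 MPa

339.5 MPa


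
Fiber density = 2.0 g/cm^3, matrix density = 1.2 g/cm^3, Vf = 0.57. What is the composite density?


rho_c = rho_f*Vf + rho_m*(1-Vf) = 2.0*0.57 + 1.2*0.43 = 1.656 g/cm^3

1.656 g/cm^3


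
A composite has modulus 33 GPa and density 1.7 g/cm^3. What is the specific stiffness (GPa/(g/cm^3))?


Specific stiffness = E/rho = 33/1.7 = 19.4 GPa/(g/cm^3)

19.4 GPa/(g/cm^3)


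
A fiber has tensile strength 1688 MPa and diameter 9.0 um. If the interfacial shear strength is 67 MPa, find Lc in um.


Lc = sigma_f * d / (2 * tau_i) = 1688 * 9.0 / (2 * 67) = 113.4 um

113.4 um


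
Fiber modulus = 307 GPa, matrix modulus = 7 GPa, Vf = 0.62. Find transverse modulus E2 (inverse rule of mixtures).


1/E2 = Vf/Ef + (1-Vf)/Em = 0.62/307 + 0.38/7
E2 = 17.76 GPa

17.76 GPa


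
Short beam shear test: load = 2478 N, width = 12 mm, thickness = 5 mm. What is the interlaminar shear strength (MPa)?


ILSS = 3F/(4bh) = 3*2478/(4*12*5) = 30.98 MPa

30.98 MPa


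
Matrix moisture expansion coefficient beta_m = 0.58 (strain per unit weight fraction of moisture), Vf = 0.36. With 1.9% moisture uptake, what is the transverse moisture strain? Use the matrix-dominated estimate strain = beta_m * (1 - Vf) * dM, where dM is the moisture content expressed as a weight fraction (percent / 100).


dM = 1.9/100 = 0.019
strain = beta_m * (1-Vf) * dM = 0.58 * 0.64 * 0.019 = 0.0070528

0.0070528


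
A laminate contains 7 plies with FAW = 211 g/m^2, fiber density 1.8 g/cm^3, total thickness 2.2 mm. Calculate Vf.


Vf = n * FAW / (rho_f * h * 1000) = 7 * 211 / (1.8 * 2.2 * 1000) = 0.373

0.373


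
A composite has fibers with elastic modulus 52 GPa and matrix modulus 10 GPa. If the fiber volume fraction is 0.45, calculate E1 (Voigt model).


E1 = Ef*Vf + Em*(1-Vf) = 52*0.45 + 10*0.55 = 28.9 GPa

28.9 GPa


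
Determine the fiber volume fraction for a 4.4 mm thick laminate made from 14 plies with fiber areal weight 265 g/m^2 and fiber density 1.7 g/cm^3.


Vf = n * FAW / (rho_f * h * 1000) = 14 * 265 / (1.7 * 4.4 * 1000) = 0.496

0.496


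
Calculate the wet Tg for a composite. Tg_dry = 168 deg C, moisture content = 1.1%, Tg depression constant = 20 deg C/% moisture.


Tg_wet = Tg_dry - k*moisture = 168 - 20*1.1 = 146.0 deg C

146.0 deg C


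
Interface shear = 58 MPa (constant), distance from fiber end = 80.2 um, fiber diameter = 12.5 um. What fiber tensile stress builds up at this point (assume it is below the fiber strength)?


Force balance: sigma_f * (pi*d^2/4) = tau * (pi*d) * x  ->  sigma_f = 4 * tau * x / d
sigma_f = 4 * 58 * 80.2 / 12.5 = 1488.5 MPa

1488.5 MPa


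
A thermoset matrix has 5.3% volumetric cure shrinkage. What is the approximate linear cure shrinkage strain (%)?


Linear shrinkage ≈ vol_shrink/3 = 5.3/3 = 1.767%

1.767%


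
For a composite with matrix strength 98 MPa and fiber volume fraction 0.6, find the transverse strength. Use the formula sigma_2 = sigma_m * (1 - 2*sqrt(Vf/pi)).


factor = 1 - 2*sqrt(0.6/pi) = 0.126
sigma_2 = 98 * 0.126 = 12.34 MPa

12.34 MPa


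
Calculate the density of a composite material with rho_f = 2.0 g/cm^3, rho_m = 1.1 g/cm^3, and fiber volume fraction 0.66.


rho_c = rho_f*Vf + rho_m*(1-Vf) = 2.0*0.66 + 1.1*0.34 = 1.694 g/cm^3

1.694 g/cm^3


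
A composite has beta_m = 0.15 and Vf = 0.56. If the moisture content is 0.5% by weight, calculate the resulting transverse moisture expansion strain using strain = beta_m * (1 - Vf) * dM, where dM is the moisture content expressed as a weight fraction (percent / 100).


dM = 0.5/100 = 0.005
strain = beta_m * (1-Vf) * dM = 0.15 * 0.44 * 0.005 = 0.00033

0.00033


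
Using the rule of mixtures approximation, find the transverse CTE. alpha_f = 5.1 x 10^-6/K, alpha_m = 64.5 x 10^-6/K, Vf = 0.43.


alpha_2 = alpha_f*Vf + alpha_m*(1-Vf) = 5.1*0.43 + 64.5*0.57 = 39.0 x 10^-6/K

39.0 x 10^-6/K


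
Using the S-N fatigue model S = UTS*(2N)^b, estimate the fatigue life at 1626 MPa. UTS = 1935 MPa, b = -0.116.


N = 0.5 * (S/UTS)^(1/b) = 0.5 * (1626/1935)^(1/-0.116) = 2.2405 cycles

2.2405 cycles


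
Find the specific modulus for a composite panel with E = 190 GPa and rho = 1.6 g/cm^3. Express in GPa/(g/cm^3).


Specific stiffness = E/rho = 190/1.6 = 118.8 GPa/(g/cm^3)

118.8 GPa/(g/cm^3)


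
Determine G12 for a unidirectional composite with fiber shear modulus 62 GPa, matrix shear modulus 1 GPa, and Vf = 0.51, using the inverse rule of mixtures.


1/G12 = Vf/Gf + (1-Vf)/Gm = 0.51/62 + 0.49/1
G12 = 2.01 GPa

2.01 GPa


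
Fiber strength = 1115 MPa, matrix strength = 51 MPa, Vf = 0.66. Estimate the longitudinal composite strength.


sigma_1 = sigma_f*Vf + sigma_m*(1-Vf) = 1115*0.66 + 51*0.34 = 753.2 MPa

753.2 MPa


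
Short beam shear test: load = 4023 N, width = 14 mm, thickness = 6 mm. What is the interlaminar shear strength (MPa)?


ILSS = 3F/(4bh) = 3*4023/(4*14*6) = 35.92 MPa

35.92 MPa


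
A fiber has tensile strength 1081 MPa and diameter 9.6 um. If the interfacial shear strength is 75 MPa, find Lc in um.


Lc = sigma_f * d / (2 * tau_i) = 1081 * 9.6 / (2 * 75) = 69.2 um

69.2 um


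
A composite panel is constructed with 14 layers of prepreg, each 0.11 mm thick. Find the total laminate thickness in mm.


h = n * t_ply = 14 * 0.11 = 1.54 mm

1.54 mm


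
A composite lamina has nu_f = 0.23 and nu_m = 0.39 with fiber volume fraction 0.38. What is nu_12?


nu_12 = nu_f*Vf + nu_m*(1-Vf) = 0.23*0.38 + 0.39*0.62 = 0.3292

0.3292


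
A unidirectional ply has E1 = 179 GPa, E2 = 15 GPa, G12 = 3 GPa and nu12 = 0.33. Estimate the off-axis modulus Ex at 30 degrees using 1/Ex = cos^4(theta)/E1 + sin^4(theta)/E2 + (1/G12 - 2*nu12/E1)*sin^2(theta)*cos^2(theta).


cos^4(30) = 0.5625, sin^4(30) = 0.0625, sin^2(30)*cos^2(30) = 0.1875
1/G12 - 2*nu12/E1 = 1/3 - 2*0.33/179 = 0.329646 GPa^-1
1/Ex = 0.5625/179 + 0.0625/15 + 0.329646*0.1875 = 0.0691178 GPa^-1
Ex = 14.47 GPa

14.47 GPa


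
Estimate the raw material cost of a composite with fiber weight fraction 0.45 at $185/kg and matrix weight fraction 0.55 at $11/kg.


Cost = cost_f*Wf + cost_m*Wm = 185*0.45 + 11*0.55 = $89.3/kg

$89.3/kg


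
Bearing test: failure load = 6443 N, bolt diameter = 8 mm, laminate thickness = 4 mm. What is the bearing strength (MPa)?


sigma_br = F/(d*h) = 6443/(8*4) = 201.3 MPa

201.3 MPa


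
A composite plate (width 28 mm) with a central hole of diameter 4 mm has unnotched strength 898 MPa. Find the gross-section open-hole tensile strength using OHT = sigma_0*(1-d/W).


OHT = sigma_0*(1-d/W) = 898*(1-4/28) = 769.7 MPa

769.7 MPa


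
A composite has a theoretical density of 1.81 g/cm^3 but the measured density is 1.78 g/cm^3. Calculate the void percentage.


Void% = (rho_theo - rho_actual)/rho_theo * 100 = (1.81 - 1.78)/1.81 * 100 = 1.66%

1.66%


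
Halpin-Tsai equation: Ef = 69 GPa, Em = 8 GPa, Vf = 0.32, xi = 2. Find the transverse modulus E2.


eta = (Ef/Em - 1)/(Ef/Em + xi) = (8.625 - 1)/(8.625 + 2) = 0.7176
E2 = Em*(1+xi*eta*Vf)/(1-eta*Vf) = 15.15 GPa

15.15 GPa


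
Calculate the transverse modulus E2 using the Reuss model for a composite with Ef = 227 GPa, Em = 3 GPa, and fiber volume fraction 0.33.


1/E2 = Vf/Ef + (1-Vf)/Em = 0.33/227 + 0.67/3
E2 = 4.45 GPa

4.45 GPa


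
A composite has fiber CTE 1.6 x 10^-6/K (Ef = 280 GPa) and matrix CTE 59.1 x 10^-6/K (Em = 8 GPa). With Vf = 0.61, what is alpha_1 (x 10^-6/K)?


E1 = Ef*Vf + Em*(1-Vf) = 173.92
alpha_1 = (alpha_f*Ef*Vf + alpha_m*Em*(1-Vf))/E1 = 2.63 x 10^-6/K

2.63 x 10^-6/K


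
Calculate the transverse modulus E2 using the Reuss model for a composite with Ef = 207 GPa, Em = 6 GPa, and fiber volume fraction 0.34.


1/E2 = Vf/Ef + (1-Vf)/Em = 0.34/207 + 0.66/6
E2 = 8.96 GPa

8.96 GPa


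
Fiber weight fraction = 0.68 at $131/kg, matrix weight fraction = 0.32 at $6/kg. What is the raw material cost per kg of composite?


Cost = cost_f*Wf + cost_m*Wm = 131*0.68 + 6*0.32 = $91.0/kg

$91.0/kg


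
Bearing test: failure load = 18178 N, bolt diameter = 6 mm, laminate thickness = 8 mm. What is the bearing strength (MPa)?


sigma_br = F/(d*h) = 18178/(6*8) = 378.7 MPa

378.7 MPa


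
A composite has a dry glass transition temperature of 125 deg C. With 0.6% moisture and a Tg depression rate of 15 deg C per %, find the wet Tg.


Tg_wet = Tg_dry - k*moisture = 125 - 15*0.6 = 116.0 deg C

116.0 deg C


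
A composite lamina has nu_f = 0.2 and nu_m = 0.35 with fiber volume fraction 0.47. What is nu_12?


nu_12 = nu_f*Vf + nu_m*(1-Vf) = 0.2*0.47 + 0.35*0.53 = 0.2795

0.2795


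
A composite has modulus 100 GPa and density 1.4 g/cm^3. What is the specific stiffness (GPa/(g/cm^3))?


Specific stiffness = E/rho = 100/1.4 = 71.4 GPa/(g/cm^3)

71.4 GPa/(g/cm^3)


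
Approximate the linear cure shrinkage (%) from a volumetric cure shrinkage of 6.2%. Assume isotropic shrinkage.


Linear shrinkage ≈ vol_shrink/3 = 6.2/3 = 2.067%

2.067%


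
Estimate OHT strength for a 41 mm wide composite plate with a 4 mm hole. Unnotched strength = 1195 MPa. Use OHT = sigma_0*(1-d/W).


OHT = sigma_0*(1-d/W) = 1195*(1-4/41) = 1078.4 MPa

1078.4 MPa


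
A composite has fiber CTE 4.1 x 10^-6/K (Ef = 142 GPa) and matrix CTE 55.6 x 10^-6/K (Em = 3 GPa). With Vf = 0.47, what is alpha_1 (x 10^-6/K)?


E1 = Ef*Vf + Em*(1-Vf) = 68.33
alpha_1 = (alpha_f*Ef*Vf + alpha_m*Em*(1-Vf))/E1 = 5.3 x 10^-6/K

5.3 x 10^-6/K


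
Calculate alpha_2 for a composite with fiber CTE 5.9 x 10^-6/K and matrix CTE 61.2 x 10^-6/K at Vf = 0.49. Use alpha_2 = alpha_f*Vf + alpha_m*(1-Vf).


alpha_2 = alpha_f*Vf + alpha_m*(1-Vf) = 5.9*0.49 + 61.2*0.51 = 34.1 x 10^-6/K

34.1 x 10^-6/K


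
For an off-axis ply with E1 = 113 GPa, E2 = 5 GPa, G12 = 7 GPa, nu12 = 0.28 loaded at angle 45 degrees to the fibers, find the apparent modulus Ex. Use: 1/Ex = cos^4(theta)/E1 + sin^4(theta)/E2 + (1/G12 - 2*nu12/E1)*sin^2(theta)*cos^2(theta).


cos^4(45) = 0.25, sin^4(45) = 0.25, sin^2(45)*cos^2(45) = 0.25
1/G12 - 2*nu12/E1 = 1/7 - 2*0.28/113 = 0.137901 GPa^-1
1/Ex = 0.25/113 + 0.25/5 + 0.137901*0.25 = 0.0866877 GPa^-1
Ex = 11.54 GPa

11.54 GPa


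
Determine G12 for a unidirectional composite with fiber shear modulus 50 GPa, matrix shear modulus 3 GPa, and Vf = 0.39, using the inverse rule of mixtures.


1/G12 = Vf/Gf + (1-Vf)/Gm = 0.39/50 + 0.61/3
G12 = 4.74 GPa

4.74 GPa


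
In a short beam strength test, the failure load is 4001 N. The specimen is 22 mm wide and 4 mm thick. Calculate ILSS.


ILSS = 3F/(4bh) = 3*4001/(4*22*4) = 34.1 MPa

34.1 MPa


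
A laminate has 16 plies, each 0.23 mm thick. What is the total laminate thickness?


h = n * t_ply = 16 * 0.23 = 3.68 mm

3.68 mm


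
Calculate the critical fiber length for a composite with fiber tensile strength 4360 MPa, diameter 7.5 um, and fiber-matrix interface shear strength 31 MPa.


Lc = sigma_f * d / (2 * tau_i) = 4360 * 7.5 / (2 * 31) = 527.4 um

527.4 um


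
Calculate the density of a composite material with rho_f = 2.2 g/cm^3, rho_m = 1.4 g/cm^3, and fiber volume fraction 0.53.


rho_c = rho_f*Vf + rho_m*(1-Vf) = 2.2*0.53 + 1.4*0.47 = 1.824 g/cm^3

1.824 g/cm^3


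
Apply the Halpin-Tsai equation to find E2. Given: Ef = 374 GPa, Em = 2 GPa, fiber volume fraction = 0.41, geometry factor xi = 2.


eta = (Ef/Em - 1)/(Ef/Em + xi) = (187.0 - 1)/(187.0 + 2) = 0.9841
E2 = Em*(1+xi*eta*Vf)/(1-eta*Vf) = 6.06 GPa

6.06 GPa


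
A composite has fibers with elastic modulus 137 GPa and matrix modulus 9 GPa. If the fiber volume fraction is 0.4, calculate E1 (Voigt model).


E1 = Ef*Vf + Em*(1-Vf) = 137*0.4 + 9*0.6 = 60.2 GPa

60.2 GPa


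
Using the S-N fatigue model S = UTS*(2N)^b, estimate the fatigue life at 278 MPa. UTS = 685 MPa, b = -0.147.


N = 0.5 * (S/UTS)^(1/b) = 0.5 * (278/685)^(1/-0.147) = 230.7953 cycles

230.7953 cycles


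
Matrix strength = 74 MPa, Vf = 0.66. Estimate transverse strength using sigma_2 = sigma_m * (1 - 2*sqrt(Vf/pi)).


factor = 1 - 2*sqrt(0.66/pi) = 0.0833
sigma_2 = 74 * 0.0833 = 6.16 MPa

6.16 MPa


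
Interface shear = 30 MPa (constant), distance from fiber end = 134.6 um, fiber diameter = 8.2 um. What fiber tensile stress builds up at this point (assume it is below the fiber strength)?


Force balance: sigma_f * (pi*d^2/4) = tau * (pi*d) * x  ->  sigma_f = 4 * tau * x / d
sigma_f = 4 * 30 * 134.6 / 8.2 = 1969.8 MPa

1969.8 MPa


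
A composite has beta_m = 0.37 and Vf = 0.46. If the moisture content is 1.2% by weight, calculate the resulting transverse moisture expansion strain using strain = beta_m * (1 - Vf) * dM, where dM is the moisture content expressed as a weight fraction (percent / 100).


dM = 1.2/100 = 0.012
strain = beta_m * (1-Vf) * dM = 0.37 * 0.54 * 0.012 = 0.0023976

0.0023976


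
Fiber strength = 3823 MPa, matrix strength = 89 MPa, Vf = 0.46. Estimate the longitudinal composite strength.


sigma_1 = sigma_f*Vf + sigma_m*(1-Vf) = 3823*0.46 + 89*0.54 = 1806.6 MPa

1806.6 MPa


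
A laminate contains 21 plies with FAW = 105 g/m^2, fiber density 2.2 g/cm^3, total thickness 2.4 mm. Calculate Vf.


Vf = n * FAW / (rho_f * h * 1000) = 21 * 105 / (2.2 * 2.4 * 1000) = 0.4176

0.4176


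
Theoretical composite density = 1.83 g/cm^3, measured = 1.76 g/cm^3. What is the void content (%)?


Void% = (rho_theo - rho_actual)/rho_theo * 100 = (1.83 - 1.76)/1.83 * 100 = 3.83%

3.83%


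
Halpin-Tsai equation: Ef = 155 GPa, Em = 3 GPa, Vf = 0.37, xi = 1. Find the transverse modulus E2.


eta = (Ef/Em - 1)/(Ef/Em + xi) = (51.6667 - 1)/(51.6667 + 1) = 0.962
E2 = Em*(1+xi*eta*Vf)/(1-eta*Vf) = 6.32 GPa

6.32 GPa


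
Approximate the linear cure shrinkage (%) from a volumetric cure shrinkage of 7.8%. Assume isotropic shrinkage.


Linear shrinkage ≈ vol_shrink/3 = 7.8/3 = 2.6%

2.6%


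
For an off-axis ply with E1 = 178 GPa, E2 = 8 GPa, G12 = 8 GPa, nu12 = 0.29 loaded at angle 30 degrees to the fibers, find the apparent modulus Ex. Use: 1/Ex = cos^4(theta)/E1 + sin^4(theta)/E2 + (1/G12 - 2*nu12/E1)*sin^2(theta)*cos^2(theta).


cos^4(30) = 0.5625, sin^4(30) = 0.0625, sin^2(30)*cos^2(30) = 0.1875
1/G12 - 2*nu12/E1 = 1/8 - 2*0.29/178 = 0.121742 GPa^-1
1/Ex = 0.5625/178 + 0.0625/8 + 0.121742*0.1875 = 0.0337992 GPa^-1
Ex = 29.59 GPa

29.59 GPa


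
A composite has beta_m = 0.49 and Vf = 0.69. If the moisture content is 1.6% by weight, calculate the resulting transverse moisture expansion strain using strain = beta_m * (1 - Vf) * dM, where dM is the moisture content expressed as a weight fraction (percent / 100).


dM = 1.6/100 = 0.016
strain = beta_m * (1-Vf) * dM = 0.49 * 0.31 * 0.016 = 0.0024304

0.0024304


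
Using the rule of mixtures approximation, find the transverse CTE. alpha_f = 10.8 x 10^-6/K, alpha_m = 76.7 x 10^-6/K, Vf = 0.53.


alpha_2 = alpha_f*Vf + alpha_m*(1-Vf) = 10.8*0.53 + 76.7*0.47 = 41.8 x 10^-6/K

41.8 x 10^-6/K


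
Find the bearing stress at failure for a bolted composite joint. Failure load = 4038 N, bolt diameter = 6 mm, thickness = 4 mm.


sigma_br = F/(d*h) = 4038/(6*4) = 168.3 MPa

168.3 MPa


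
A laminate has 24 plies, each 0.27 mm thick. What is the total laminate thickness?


h = n * t_ply = 24 * 0.27 = 6.48 mm

6.48 mm


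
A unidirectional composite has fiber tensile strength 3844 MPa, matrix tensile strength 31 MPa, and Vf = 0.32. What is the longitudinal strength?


sigma_1 = sigma_f*Vf + sigma_m*(1-Vf) = 3844*0.32 + 31*0.68 = 1251.2 MPa

1251.2 MPa


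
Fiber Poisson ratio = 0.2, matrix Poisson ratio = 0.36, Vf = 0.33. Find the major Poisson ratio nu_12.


nu_12 = nu_f*Vf + nu_m*(1-Vf) = 0.2*0.33 + 0.36*0.67 = 0.3072

0.3072


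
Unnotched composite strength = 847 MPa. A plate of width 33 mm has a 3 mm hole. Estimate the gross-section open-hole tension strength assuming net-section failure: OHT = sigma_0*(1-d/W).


OHT = sigma_0*(1-d/W) = 847*(1-3/33) = 770.0 MPa

770.0 MPa


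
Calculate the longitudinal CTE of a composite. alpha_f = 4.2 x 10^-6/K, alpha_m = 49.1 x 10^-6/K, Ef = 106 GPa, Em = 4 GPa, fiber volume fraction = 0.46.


E1 = Ef*Vf + Em*(1-Vf) = 50.92
alpha_1 = (alpha_f*Ef*Vf + alpha_m*Em*(1-Vf))/E1 = 6.1 x 10^-6/K

6.1 x 10^-6/K


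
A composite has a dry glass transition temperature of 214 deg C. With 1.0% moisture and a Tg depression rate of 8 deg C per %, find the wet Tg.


Tg_wet = Tg_dry - k*moisture = 214 - 8*1.0 = 206.0 deg C

206.0 deg C


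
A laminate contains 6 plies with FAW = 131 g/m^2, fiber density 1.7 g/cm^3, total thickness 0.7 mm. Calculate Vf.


Vf = n * FAW / (rho_f * h * 1000) = 6 * 131 / (1.7 * 0.7 * 1000) = 0.6605

0.6605


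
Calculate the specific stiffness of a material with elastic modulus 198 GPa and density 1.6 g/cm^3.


Specific stiffness = E/rho = 198/1.6 = 123.8 GPa/(g/cm^3)

123.8 GPa/(g/cm^3)


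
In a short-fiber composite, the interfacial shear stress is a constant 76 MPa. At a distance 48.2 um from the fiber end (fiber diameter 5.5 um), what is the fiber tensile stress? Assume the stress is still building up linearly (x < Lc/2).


Force balance: sigma_f * (pi*d^2/4) = tau * (pi*d) * x  ->  sigma_f = 4 * tau * x / d
sigma_f = 4 * 76 * 48.2 / 5.5 = 2664.1 MPa

2664.1 MPa


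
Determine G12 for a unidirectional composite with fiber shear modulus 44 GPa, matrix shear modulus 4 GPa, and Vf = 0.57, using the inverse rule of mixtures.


1/G12 = Vf/Gf + (1-Vf)/Gm = 0.57/44 + 0.43/4
G12 = 8.3 GPa

8.3 GPa


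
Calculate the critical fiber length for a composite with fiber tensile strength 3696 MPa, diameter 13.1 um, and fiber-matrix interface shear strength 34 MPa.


Lc = sigma_f * d / (2 * tau_i) = 3696 * 13.1 / (2 * 34) = 712.0 um

712.0 um


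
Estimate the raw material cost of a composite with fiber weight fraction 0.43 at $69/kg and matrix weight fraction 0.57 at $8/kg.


Cost = cost_f*Wf + cost_m*Wm = 69*0.43 + 8*0.57 = $34.23/kg

$34.23/kg


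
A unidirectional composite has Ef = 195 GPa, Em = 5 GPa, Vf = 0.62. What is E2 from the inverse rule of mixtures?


1/E2 = Vf/Ef + (1-Vf)/Em = 0.62/195 + 0.38/5
E2 = 12.63 GPa

12.63 GPa


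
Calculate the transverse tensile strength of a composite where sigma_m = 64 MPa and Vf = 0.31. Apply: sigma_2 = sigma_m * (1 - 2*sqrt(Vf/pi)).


factor = 1 - 2*sqrt(0.31/pi) = 0.3717
sigma_2 = 64 * 0.3717 = 23.79 MPa

23.79 MPa


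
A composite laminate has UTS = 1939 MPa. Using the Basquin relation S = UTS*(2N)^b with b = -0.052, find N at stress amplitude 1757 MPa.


N = 0.5 * (S/UTS)^(1/b) = 0.5 * (1757/1939)^(1/-0.052) = 3.3278 cycles

3.3278 cycles


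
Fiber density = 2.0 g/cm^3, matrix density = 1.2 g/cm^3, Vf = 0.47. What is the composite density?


rho_c = rho_f*Vf + rho_m*(1-Vf) = 2.0*0.47 + 1.2*0.53 = 1.576 g/cm^3

1.576 g/cm^3


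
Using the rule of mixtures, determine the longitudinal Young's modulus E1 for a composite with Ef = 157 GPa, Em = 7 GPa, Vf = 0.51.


E1 = Ef*Vf + Em*(1-Vf) = 157*0.51 + 7*0.49 = 83.5 GPa

83.5 GPa


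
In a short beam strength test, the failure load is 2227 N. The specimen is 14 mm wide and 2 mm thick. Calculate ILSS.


ILSS = 3F/(4bh) = 3*2227/(4*14*2) = 59.65 MPa

59.65 MPa


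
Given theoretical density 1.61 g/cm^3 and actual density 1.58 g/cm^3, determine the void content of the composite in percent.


Void% = (rho_theo - rho_actual)/rho_theo * 100 = (1.61 - 1.58)/1.61 * 100 = 1.86%

1.86%


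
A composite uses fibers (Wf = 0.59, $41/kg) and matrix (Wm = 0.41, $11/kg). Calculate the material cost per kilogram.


Cost = cost_f*Wf + cost_m*Wm = 41*0.59 + 11*0.41 = $28.7/kg

$28.7/kg


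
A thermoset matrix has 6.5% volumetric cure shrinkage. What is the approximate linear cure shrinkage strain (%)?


Linear shrinkage ≈ vol_shrink/3 = 6.5/3 = 2.167%

2.167%


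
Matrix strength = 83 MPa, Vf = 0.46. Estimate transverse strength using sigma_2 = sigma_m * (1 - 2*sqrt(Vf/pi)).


factor = 1 - 2*sqrt(0.46/pi) = 0.2347
sigma_2 = 83 * 0.2347 = 19.48 MPa

19.48 MPa


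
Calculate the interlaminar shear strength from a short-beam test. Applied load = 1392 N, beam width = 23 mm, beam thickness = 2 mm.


ILSS = 3F/(4bh) = 3*1392/(4*23*2) = 22.7 MPa

22.7 MPa


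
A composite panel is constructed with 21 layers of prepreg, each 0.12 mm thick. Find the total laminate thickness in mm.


h = n * t_ply = 21 * 0.12 = 2.52 mm

2.52 mm


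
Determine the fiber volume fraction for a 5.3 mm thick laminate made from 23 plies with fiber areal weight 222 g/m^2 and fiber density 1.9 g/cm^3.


Vf = n * FAW / (rho_f * h * 1000) = 23 * 222 / (1.9 * 5.3 * 1000) = 0.5071

0.5071


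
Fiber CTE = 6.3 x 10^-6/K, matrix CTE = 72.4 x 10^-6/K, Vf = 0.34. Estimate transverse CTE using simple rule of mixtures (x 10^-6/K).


alpha_2 = alpha_f*Vf + alpha_m*(1-Vf) = 6.3*0.34 + 72.4*0.66 = 49.9 x 10^-6/K

49.9 x 10^-6/K


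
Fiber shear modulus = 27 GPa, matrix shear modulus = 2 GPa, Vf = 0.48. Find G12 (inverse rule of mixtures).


1/G12 = Vf/Gf + (1-Vf)/Gm = 0.48/27 + 0.52/2
G12 = 3.6 GPa

3.6 GPa


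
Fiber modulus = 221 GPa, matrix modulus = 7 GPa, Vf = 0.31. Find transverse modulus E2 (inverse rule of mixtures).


1/E2 = Vf/Ef + (1-Vf)/Em = 0.31/221 + 0.69/7
E2 = 10.0 GPa

10.0 GPa


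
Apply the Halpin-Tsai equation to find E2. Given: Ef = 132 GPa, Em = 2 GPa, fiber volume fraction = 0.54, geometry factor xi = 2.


eta = (Ef/Em - 1)/(Ef/Em + xi) = (66.0 - 1)/(66.0 + 2) = 0.9559
E2 = Em*(1+xi*eta*Vf)/(1-eta*Vf) = 8.4 GPa

8.4 GPa
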